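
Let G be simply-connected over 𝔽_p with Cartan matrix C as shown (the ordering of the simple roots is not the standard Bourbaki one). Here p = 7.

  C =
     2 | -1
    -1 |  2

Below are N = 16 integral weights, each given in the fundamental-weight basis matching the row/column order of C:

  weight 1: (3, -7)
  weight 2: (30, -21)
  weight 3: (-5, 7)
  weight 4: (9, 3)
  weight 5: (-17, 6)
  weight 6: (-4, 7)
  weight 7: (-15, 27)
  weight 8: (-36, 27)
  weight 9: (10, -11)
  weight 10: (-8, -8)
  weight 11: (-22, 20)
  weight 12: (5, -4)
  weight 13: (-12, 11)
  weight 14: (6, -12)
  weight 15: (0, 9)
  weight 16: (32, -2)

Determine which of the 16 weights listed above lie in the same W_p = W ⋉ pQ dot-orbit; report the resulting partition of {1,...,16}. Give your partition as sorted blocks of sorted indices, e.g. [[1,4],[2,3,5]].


A_2 Cartan matrix, 2 simple roots permuted; ρ=(1,1).

Alcove-folded reps (p=7, 16 weights, presented ϖ-order):

    1: (2, 4)
    2: (3, 3)
    3: (3, 3)
    4: (0, 3)
    5: (0, 2)
    6: (2, 4)
    7: (0, 0)
    8: (0, 0)
    9: (3, 3)
    10: (0, 0)
    11: (0, 0)
    12: (3, 3)
    13: (2, 4)
    14: (0, 3)
    15: (3, 3)
    16: (2, 4)

These 16 weights hit 5 W_7-dot-orbits; sizes (4, 5, 2, 1, 4):

[[1, 6, 13, 16], [2, 3, 9, 12, 15], [4, 14], [5], [7, 8, 10, 11]]


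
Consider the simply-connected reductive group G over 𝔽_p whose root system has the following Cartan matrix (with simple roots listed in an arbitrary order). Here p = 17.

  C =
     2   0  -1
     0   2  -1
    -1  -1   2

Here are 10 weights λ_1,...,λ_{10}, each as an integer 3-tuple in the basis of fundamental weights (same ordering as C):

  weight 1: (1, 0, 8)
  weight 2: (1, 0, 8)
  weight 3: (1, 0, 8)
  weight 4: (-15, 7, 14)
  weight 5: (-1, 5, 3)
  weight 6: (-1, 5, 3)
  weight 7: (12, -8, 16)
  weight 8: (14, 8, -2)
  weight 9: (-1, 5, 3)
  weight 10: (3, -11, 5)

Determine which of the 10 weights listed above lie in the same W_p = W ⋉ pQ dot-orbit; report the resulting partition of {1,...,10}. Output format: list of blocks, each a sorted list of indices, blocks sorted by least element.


A_3 Cartan matrix, 3 simple roots permuted; ρ=(1,1,1).

Alcove-folded reps (p=17, 10 weights, presented ϖ-order):

    [1] (2, 1, 9)
    [2] (2, 1, 9)
    [3] (2, 1, 9)
    [4] (8, 2, 1)
    [5] (0, 6, 4)
    [6] (0, 6, 4)
    [7] (0, 6, 4)
    [8] (8, 2, 1)
    [9] (0, 6, 4)
    [10] (0, 6, 4)

3 distinct reps among the 10 weights ⇒ 3 W_17-linkage classes:

[[1, 2, 3], [4, 8], [5, 6, 7, 9, 10]]


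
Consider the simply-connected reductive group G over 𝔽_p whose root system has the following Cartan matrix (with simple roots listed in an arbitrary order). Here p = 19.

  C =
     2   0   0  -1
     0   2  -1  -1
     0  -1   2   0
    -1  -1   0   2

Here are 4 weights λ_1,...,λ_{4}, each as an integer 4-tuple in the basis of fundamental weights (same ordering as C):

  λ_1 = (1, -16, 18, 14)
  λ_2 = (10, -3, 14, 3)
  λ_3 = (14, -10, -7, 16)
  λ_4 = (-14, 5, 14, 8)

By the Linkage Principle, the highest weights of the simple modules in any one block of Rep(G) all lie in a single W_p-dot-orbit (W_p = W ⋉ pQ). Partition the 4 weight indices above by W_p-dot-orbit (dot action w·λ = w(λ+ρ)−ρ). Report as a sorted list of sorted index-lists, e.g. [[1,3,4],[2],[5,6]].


C ↔ A_4 under row/col permutation; |W(A_4)| = 120.

W_19-reps of the 4 weights in Ā_19 (same 4-coord order as C):

  λ_1 → (0, 15, 2, 0) · λ_2 → (2, 2, 4, 2) · λ_3 → (2, 2, 4, 2) · λ_4 → (2, 2, 4, 2)

2 distinct reps among the 4 weights ⇒ 2 W_19-linkage classes:

[[1], [2, 3, 4]]


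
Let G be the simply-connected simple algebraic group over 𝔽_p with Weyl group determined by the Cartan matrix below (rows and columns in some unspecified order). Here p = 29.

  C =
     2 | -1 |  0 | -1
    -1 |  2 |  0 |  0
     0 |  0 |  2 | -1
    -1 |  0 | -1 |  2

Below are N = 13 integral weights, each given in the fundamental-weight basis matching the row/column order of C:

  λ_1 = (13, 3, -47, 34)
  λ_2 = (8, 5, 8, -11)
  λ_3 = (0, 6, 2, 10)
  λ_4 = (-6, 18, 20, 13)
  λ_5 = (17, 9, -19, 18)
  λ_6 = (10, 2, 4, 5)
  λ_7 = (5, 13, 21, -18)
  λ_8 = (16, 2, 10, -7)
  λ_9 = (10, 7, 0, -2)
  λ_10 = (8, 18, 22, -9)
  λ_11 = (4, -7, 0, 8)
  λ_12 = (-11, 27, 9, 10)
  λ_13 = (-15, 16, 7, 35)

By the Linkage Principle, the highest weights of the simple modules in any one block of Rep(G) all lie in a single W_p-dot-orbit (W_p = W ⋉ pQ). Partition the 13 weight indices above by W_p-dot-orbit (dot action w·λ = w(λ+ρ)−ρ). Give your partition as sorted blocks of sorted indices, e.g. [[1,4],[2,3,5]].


C ↔ A_4 under row/col permutation; |W(A_4)| = 120.

λ_j+ρ reflected into Ā_29 (⟨·,θ^∨⟩≤29); 4-tuples as given:

  λ_1 → (11, 3, 5, 6) · λ_2 → (1, 5, 1, 8) · λ_3 → (1, 7, 3, 11) · λ_4 → (1, 5, 1, 8) · λ_5 → (10, 8, 0, 1) · λ_6 → (11, 3, 5, 6) · λ_7 → (11, 3, 5, 6) · λ_8 → (11, 3, 5, 6) · λ_9 → (10, 8, 0, 1) · λ_10 → (1, 5, 1, 8) · λ_11 → (1, 5, 1, 8) · λ_12 → (10, 8, 0, 1) · λ_13 → (1, 7, 3, 11)

Grouping the 13 weights by Ā_29-representative: 4 linkage classes.

[[1, 6, 7, 8], [2, 4, 10, 11], [3, 13], [5, 9, 12]]


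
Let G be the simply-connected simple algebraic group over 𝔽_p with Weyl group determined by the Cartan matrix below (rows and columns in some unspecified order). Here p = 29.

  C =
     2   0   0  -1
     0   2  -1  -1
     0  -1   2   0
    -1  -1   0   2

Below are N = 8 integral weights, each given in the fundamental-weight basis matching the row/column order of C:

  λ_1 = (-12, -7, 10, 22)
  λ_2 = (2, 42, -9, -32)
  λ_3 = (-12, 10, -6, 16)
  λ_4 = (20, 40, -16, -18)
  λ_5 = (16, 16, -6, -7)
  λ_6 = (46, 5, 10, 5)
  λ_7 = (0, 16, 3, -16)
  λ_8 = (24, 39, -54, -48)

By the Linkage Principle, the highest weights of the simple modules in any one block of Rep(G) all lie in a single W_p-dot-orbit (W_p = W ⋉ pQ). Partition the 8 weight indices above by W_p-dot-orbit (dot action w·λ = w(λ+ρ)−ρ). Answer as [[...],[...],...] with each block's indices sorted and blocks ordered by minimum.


C ↔ A_4 under row/col permutation; |W(A_4)| = 120.

Each λ_j+ρ reduced to Ā_29; 4-tuples below use C's row order:

  λ_1 → (11, 6, 5, 6)
  λ_2 → (14, 2, 4, 1)
  λ_3 → (11, 6, 5, 6)
  λ_4 → (12, 8, 1, 5)
  λ_5 → (11, 6, 5, 6)
  λ_6 → (11, 6, 5, 6)
  λ_7 → (14, 2, 4, 1)
  λ_8 → (5, 4, 7, 2)

4 distinct reps among the 8 weights ⇒ 4 W_29-linkage classes:

[[1, 3, 5, 6], [2, 7], [4], [8]]


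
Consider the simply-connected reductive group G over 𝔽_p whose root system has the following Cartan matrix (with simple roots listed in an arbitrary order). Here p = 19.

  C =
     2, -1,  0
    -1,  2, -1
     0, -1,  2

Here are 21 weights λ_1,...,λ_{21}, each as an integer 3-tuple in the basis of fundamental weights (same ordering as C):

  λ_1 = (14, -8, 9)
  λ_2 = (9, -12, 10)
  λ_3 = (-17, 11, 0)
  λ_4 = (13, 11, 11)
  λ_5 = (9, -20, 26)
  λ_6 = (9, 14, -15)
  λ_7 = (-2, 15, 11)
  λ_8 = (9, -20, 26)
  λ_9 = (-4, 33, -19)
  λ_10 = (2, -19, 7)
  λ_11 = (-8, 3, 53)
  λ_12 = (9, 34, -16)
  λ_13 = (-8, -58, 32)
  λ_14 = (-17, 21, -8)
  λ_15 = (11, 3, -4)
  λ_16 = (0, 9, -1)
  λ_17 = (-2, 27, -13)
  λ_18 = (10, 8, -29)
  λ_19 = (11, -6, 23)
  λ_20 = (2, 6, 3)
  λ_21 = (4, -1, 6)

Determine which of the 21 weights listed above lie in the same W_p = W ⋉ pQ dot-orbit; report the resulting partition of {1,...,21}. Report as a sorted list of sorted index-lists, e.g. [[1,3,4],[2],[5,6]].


C ↔ A_3 under row/col permutation; |W(A_3)| = 24.

W_19-reps of the 21 weights in Ā_19 (same 3-coord order as C):

  [1] (8, 7, 3)
  [2] (1, 10, 0)
  [3] (12, 1, 3)
  [4] (5, 0, 7)
  [5] (1, 10, 0)
  [6] (4, 1, 8)
  [7] (8, 7, 3)
  [8] (1, 10, 0)
  [9] (12, 1, 3)
  [10] (8, 7, 3)
  [11] (12, 1, 3)
  [12] (8, 7, 3)
  [13] (5, 0, 7)
  [14] (12, 1, 3)
  [15] (12, 1, 3)
  [16] (1, 10, 0)
  [17] (8, 7, 3)
  [18] (1, 10, 0)
  [19] (5, 0, 7)
  [20] (3, 7, 4)
  [21] (5, 0, 7)

These 21 weights hit 6 W_19-dot-orbits; sizes (5, 5, 5, 4, 1, 1):

[[1, 7, 10, 12, 17], [2, 5, 8, 16, 18], [3, 9, 11, 14, 15], [4, 13, 19, 21], [6], [20]]


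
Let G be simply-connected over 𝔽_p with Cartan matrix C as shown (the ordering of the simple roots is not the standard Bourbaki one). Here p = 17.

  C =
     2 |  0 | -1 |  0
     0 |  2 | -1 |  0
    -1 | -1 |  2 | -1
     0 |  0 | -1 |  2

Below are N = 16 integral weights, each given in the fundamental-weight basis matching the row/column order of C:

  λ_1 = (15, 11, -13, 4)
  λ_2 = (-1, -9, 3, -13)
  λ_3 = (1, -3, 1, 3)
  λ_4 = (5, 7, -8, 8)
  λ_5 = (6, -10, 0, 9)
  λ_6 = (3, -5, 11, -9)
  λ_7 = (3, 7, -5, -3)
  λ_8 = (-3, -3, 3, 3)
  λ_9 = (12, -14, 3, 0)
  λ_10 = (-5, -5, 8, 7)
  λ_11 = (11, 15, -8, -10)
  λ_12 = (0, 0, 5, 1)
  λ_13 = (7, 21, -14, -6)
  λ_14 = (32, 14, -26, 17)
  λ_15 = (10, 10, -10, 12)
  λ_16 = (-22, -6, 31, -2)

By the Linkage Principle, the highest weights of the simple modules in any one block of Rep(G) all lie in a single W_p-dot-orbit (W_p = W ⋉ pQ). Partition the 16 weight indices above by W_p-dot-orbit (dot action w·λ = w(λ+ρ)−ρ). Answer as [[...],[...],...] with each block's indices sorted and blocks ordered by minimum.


Cartan matrix: type D_4 (|W|=192); un-permuting the 4 rows.

Each λ_j+ρ reduced to Ā_17; 4-tuples below use C's row order:

    1: (4, 0, 1, 7)
    2: (4, 4, 0, 8)
    3: (2, 2, 0, 4)
    4: (1, 1, 6, 2)
    5: (1, 1, 6, 2)
    6: (4, 4, 0, 8)
    7: (2, 2, 0, 4)
    8: (2, 2, 0, 4)
    9: (4, 4, 0, 8)
    10: (4, 4, 0, 8)
    11: (4, 0, 1, 7)
    12: (1, 1, 6, 2)
    13: (4, 0, 1, 7)
    14: (1, 1, 6, 2)
    15: (2, 2, 0, 4)
    16: (3, 1, 2, 5)

The 16 indices split into 5 linkage classes (same alcove rep ⇔ same W_17-dot-orbit):

[[1, 11, 13], [2, 6, 9, 10], [3, 7, 8, 15], [4, 5, 12, 14], [16]]


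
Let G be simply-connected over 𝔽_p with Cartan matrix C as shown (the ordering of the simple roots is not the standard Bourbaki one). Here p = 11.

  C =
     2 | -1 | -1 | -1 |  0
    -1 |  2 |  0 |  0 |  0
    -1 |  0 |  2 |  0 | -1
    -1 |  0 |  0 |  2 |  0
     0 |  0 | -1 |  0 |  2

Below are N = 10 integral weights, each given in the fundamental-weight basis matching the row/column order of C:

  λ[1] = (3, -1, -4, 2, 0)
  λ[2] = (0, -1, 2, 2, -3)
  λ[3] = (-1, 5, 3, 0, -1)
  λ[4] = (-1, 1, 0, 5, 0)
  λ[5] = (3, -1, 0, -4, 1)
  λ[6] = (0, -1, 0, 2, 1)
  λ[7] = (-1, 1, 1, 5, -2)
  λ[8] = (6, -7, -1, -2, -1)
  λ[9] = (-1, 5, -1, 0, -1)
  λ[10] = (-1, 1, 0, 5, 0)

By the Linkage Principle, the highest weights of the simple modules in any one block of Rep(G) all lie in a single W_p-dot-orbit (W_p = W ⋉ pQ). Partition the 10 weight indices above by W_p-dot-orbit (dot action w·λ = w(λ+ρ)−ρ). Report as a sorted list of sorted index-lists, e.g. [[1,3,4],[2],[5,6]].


Cartan matrix: type D_5 (|W|=1920); un-permuting the 5 rows.

Each λ_j+ρ reduced to Ā_11; 5-tuples below use C's row order:

  λ_1 → (1, 0, 1, 3, 2)
  λ_2 → (1, 0, 1, 3, 2)
  λ_3 → (0, 6, 0, 1, 0)
  λ_4 → (0, 2, 1, 6, 1)
  λ_5 → (1, 0, 1, 3, 2)
  λ_6 → (1, 0, 1, 3, 2)
  λ_7 → (0, 2, 1, 6, 1)
  λ_8 → (0, 6, 0, 1, 0)
  λ_9 → (0, 6, 0, 1, 0)
  λ_10 → (0, 2, 1, 6, 1)

3 distinct reps among the 10 weights ⇒ 3 W_11-linkage classes:

[[1, 2, 5, 6], [3, 8, 9], [4, 7, 10]]


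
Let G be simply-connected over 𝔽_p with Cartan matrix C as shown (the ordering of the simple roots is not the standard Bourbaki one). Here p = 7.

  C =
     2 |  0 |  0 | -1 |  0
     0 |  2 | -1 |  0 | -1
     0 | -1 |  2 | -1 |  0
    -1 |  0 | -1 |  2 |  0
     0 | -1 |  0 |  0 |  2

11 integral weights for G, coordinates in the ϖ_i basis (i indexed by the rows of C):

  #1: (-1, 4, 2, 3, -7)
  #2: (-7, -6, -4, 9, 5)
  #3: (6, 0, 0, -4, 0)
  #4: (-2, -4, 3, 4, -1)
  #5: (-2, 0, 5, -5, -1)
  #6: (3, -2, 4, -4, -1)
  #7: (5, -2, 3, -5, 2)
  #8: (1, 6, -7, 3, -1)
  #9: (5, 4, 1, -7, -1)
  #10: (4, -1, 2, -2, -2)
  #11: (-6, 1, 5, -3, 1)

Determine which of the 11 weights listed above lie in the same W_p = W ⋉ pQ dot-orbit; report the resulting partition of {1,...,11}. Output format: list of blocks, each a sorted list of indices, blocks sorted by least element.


A_5 Cartan matrix, 5 simple roots permuted; ρ=(1,1,1,1,1).

λ_j+ρ reflected into Ā_7 (⟨·,θ^∨⟩≤7); 5-tuples as given:

  λ_1+ρ ↦ (4, 1, 1, 1, 0);  λ_2+ρ ↦ (1, 0, 1, 3, 1);  λ_3+ρ ↦ (4, 1, 1, 1, 0);  λ_4+ρ ↦ (1, 0, 1, 3, 1);  λ_5+ρ ↦ (4, 1, 1, 1, 0);  λ_6+ρ ↦ (1, 0, 1, 3, 1);  λ_7+ρ ↦ (1, 0, 1, 3, 1);  λ_8+ρ ↦ (0, 1, 4, 2, 0);  λ_9+ρ ↦ (0, 1, 4, 2, 0);  λ_10+ρ ↦ (4, 1, 1, 1, 0);  λ_11+ρ ↦ (1, 0, 1, 3, 1)

3 distinct reps among the 11 weights ⇒ 3 W_7-linkage classes:

[[1, 3, 5, 10], [2, 4, 6, 7, 11], [8, 9]]


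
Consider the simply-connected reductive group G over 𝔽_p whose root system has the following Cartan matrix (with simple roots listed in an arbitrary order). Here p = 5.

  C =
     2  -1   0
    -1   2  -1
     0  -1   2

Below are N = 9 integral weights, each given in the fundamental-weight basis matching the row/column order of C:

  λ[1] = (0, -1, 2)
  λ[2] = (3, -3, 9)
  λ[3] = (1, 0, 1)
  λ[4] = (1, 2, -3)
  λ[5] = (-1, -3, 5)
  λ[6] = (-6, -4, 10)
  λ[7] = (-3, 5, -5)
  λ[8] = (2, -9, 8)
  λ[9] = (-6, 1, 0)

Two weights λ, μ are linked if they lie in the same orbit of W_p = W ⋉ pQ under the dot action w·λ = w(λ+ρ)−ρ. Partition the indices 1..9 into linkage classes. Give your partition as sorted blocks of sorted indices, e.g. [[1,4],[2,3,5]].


Cartan matrix: type A_3 (|W|=24); un-permuting the 3 rows.

Alcove-folded reps (p=5, 9 weights, presented ϖ-order):

  λ_1+ρ ↦ (1, 0, 3)
  λ_2+ρ ↦ (2, 1, 2)
  λ_3+ρ ↦ (2, 1, 2)
  λ_4+ρ ↦ (2, 1, 2)
  λ_5+ρ ↦ (1, 0, 3)
  λ_6+ρ ↦ (2, 1, 2)
  λ_7+ρ ↦ (1, 0, 3)
  λ_8+ρ ↦ (1, 0, 3)
  λ_9+ρ ↦ (2, 1, 2)

The 9 indices split into 2 linkage classes (same alcove rep ⇔ same W_5-dot-orbit):

[[1, 5, 7, 8], [2, 3, 4, 6, 9]]


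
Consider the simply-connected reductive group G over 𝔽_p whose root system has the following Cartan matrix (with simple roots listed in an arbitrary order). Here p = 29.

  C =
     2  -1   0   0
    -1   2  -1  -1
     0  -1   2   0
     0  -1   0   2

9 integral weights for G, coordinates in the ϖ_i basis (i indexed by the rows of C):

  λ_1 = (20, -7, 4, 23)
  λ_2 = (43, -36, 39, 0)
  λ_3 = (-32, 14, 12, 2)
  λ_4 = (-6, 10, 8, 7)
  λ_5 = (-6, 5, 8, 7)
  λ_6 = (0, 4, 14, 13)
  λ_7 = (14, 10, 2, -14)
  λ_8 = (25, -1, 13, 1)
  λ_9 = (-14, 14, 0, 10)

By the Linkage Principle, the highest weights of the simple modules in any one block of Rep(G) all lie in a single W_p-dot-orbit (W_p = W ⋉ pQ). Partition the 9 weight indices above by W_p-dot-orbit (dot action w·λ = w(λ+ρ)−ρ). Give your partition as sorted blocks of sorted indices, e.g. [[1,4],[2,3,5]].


C ↔ D_4 under row/col permutation; |W(D_4)| = 192.

Each λ_j+ρ reduced to Ā_29; 4-tuples below use C's row order:

    λ_1 → (5, 1, 9, 8)
    λ_2 → (5, 1, 9, 8)
    λ_3 → (13, 2, 1, 11)
    λ_4 → (5, 1, 9, 8)
    λ_5 → (5, 1, 9, 8)
    λ_6 → (5, 1, 9, 8)
    λ_7 → (13, 2, 1, 11)
    λ_8 → (13, 2, 1, 11)
    λ_9 → (13, 2, 1, 11)

Grouping the 9 weights by Ā_29-representative: 2 linkage classes.

[[1, 2, 4, 5, 6], [3, 7, 8, 9]]


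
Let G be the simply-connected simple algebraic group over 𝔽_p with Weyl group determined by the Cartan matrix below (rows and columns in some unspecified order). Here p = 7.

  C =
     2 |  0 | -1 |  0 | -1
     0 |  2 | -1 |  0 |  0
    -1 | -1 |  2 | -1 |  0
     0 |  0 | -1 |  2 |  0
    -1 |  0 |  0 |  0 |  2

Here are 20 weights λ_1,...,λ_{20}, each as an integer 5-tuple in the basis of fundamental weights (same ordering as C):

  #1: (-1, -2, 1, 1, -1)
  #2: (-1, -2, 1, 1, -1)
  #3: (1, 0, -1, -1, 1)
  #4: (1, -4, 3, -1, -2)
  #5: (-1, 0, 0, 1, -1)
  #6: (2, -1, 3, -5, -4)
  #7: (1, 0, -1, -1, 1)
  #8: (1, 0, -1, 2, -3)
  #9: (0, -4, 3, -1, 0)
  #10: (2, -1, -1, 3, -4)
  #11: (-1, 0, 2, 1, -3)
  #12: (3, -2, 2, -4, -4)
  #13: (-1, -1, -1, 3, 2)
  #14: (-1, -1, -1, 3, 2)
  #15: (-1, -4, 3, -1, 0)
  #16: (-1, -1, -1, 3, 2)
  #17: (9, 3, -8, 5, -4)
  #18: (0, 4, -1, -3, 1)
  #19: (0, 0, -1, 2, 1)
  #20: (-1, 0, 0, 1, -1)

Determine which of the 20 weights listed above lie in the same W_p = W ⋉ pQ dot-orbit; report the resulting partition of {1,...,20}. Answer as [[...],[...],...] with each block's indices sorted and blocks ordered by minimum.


Dynkin diagram of C (from the 8 off-diagonal −1 entries): D_5.

λ_j+ρ reflected into Ā_7 (⟨·,θ^∨⟩≤7); 5-tuples as given:

  1: (0, 1, 1, 2, 0);  2: (0, 1, 1, 2, 0);  3: (2, 1, 0, 0, 2);  4: (0, 3, 1, 0, 1);  5: (0, 1, 1, 2, 0);  6: (0, 0, 0, 4, 3);  7: (2, 1, 0, 0, 2);  8: (0, 1, 0, 3, 2);  9: (0, 3, 1, 0, 1);  10: (0, 0, 0, 4, 3);  11: (0, 1, 1, 2, 0);  12: (0, 0, 1, 2, 3);  13: (0, 0, 0, 4, 3);  14: (0, 0, 0, 4, 3);  15: (0, 3, 1, 0, 1);  16: (0, 0, 0, 4, 3);  17: (0, 0, 1, 2, 3);  18: (0, 3, 1, 0, 1);  19: (0, 1, 0, 3, 2);  20: (0, 1, 1, 2, 0)

Partition of {1..20} into 6 W_7-dot-orbits:

[[1, 2, 5, 11, 20], [3, 7], [4, 9, 15, 18], [6, 10, 13, 14, 16], [8, 19], [12, 17]]


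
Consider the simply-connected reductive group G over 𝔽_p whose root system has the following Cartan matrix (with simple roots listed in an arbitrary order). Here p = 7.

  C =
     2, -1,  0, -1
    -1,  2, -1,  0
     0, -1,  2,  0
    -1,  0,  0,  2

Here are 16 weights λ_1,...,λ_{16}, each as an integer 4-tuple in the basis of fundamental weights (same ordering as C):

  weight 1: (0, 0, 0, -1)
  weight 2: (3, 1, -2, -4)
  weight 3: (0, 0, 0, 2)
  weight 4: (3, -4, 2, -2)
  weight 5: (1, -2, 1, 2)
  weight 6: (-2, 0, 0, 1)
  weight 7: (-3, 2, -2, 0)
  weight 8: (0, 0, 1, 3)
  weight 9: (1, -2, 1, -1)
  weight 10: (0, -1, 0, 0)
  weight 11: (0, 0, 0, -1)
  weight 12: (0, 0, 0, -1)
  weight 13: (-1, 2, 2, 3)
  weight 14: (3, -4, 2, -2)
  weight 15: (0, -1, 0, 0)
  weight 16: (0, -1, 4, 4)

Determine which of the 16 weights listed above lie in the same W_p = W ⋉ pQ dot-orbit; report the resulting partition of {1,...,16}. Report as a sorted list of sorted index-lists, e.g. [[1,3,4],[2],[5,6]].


Type A_4, rank 4, |W|=120; reorder rows/cols to standard.

Folding the 16 weights λ_j+ρ into Ā_7 (reps in the given 4-coord order):

  λ_1 → (1, 1, 1, 0) · λ_2 → (1, 1, 1, 3) · λ_3 → (1, 1, 1, 3) · λ_4 → (0, 3, 0, 1) · λ_5 → (1, 1, 1, 3) · λ_6 → (1, 0, 1, 1) · λ_7 → (1, 0, 1, 1) · λ_8 → (1, 1, 1, 3) · λ_9 → (1, 1, 1, 0) · λ_10 → (1, 0, 1, 1) · λ_11 → (1, 1, 1, 0) · λ_12 → (1, 1, 1, 0) · λ_13 → (0, 3, 0, 1) · λ_14 → (0, 3, 0, 1) · λ_15 → (1, 0, 1, 1) · λ_16 → (1, 0, 1, 1)

Partition of {1..16} into 4 W_7-dot-orbits:

[[1, 9, 11, 12], [2, 3, 5, 8], [4, 13, 14], [6, 7, 10, 15, 16]]


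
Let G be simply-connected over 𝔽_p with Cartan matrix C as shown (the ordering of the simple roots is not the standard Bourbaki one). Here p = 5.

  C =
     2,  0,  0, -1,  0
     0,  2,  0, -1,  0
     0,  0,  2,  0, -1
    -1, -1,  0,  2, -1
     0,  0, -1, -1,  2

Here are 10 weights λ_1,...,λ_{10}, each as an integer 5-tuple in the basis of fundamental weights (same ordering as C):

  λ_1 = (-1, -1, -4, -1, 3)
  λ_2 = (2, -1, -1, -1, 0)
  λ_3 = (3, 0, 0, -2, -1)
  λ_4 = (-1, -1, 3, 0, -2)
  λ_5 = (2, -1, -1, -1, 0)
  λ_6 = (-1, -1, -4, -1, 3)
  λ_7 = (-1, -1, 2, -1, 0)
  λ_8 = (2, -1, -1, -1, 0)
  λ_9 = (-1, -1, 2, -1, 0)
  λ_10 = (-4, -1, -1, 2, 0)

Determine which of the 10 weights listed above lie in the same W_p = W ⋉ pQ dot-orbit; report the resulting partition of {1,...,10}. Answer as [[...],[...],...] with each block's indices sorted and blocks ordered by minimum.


D_5 Cartan matrix, 5 simple roots permuted; ρ=(1,1,1,1,1).

Alcove-folded reps (p=5, 10 weights, presented ϖ-order):

  1: (0, 0, 3, 0, 1);  2: (3, 0, 0, 0, 1);  3: (3, 0, 0, 0, 1);  4: (0, 0, 3, 0, 1);  5: (3, 0, 0, 0, 1);  6: (0, 0, 3, 0, 1);  7: (0, 0, 3, 0, 1);  8: (3, 0, 0, 0, 1);  9: (0, 0, 3, 0, 1);  10: (3, 0, 0, 0, 1)

Linkage partition of the 10 weights (2 classes, p=5):

[[1, 4, 6, 7, 9], [2, 3, 5, 8, 10]]


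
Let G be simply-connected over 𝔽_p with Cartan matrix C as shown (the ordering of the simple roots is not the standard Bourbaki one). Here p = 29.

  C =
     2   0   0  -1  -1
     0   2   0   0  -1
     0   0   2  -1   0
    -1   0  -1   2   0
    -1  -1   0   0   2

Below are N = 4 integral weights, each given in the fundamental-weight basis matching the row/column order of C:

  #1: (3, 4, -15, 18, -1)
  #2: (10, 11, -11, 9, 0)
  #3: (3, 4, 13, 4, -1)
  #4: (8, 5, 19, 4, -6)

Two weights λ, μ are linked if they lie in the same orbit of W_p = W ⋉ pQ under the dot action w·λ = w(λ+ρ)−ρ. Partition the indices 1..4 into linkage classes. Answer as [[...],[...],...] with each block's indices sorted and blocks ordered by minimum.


Root system A_5: the 5×5 matrix C matches after relabeling.

Alcove-folded reps (p=29, 4 weights, presented ϖ-order):

  λ_1+ρ ↦ (4, 5, 14, 5, 0)
  λ_2+ρ ↦ (11, 7, 5, 0, 1)
  λ_3+ρ ↦ (4, 5, 14, 5, 0)
  λ_4+ρ ↦ (4, 5, 14, 5, 0)

The 4 indices split into 2 linkage classes (same alcove rep ⇔ same W_29-dot-orbit):

[[1, 3, 4], [2]]


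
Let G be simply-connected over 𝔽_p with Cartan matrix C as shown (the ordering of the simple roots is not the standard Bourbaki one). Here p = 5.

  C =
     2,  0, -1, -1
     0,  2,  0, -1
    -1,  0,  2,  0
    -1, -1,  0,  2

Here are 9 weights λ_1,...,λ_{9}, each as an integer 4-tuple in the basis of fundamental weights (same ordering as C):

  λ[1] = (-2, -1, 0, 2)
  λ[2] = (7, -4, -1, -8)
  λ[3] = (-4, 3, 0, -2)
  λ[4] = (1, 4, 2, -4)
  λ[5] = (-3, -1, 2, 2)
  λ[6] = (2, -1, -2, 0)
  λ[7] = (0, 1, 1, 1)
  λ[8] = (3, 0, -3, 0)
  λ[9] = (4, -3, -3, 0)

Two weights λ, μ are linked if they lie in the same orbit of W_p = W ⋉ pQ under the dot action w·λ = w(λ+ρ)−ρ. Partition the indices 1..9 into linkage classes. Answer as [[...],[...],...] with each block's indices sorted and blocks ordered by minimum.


Root system A_4: the 4×4 matrix C matches after relabeling.

Alcove-folded reps (p=5, 9 weights, presented ϖ-order):

  λ_1+ρ ↦ (1, 0, 0, 2)
  λ_2+ρ ↦ (1, 0, 0, 2)
  λ_3+ρ ↦ (2, 0, 1, 1)
  λ_4+ρ ↦ (1, 0, 0, 2)
  λ_5+ρ ↦ (2, 0, 1, 1)
  λ_6+ρ ↦ (2, 0, 1, 1)
  λ_7+ρ ↦ (1, 0, 0, 2)
  λ_8+ρ ↦ (2, 0, 1, 1)
  λ_9+ρ ↦ (2, 0, 1, 1)

Partition of {1..9} into 2 W_5-dot-orbits:

[[1, 2, 4, 7], [3, 5, 6, 8, 9]]


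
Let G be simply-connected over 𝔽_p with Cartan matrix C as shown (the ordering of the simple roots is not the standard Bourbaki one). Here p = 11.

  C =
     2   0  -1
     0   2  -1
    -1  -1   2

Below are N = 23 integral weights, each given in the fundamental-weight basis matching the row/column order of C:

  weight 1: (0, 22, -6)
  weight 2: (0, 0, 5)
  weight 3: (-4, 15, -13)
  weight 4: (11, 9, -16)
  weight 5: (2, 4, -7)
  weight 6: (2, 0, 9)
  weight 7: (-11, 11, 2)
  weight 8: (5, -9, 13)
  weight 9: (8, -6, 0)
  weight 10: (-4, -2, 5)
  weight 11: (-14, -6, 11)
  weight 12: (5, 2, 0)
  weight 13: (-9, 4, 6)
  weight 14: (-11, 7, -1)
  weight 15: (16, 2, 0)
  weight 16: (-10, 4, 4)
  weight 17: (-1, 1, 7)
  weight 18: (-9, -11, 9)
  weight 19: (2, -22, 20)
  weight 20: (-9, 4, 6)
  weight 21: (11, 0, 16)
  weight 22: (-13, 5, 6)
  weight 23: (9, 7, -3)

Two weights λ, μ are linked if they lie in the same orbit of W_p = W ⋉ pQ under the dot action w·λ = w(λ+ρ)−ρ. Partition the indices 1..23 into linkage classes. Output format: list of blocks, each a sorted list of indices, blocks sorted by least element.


A_3 Cartan matrix, 3 simple roots permuted; ρ=(1,1,1).

Ā_11 reps of the 23 weights (A_3, coords as presented):

  [1] (1, 1, 6)
  [2] (1, 1, 6)
  [3] (6, 3, 1)
  [4] (1, 1, 6)
  [5] (3, 1, 2)
  [6] (0, 2, 8)
  [7] (1, 1, 6)
  [8] (3, 1, 2)
  [9] (5, 1, 4)
  [10] (3, 1, 2)
  [11] (5, 1, 4)
  [12] (6, 3, 1)
  [13] (6, 3, 1)
  [14] (0, 2, 8)
  [15] (1, 1, 6)
  [16] (5, 1, 4)
  [17] (0, 2, 8)
  [18] (0, 2, 8)
  [19] (0, 2, 8)
  [20] (6, 3, 1)
  [21] (6, 3, 1)
  [22] (5, 1, 4)
  [23] (3, 1, 2)

Linkage partition of the 23 weights (5 classes, p=11):

[[1, 2, 4, 7, 15], [3, 12, 13, 20, 21], [5, 8, 10, 23], [6, 14, 17, 18, 19], [9, 11, 16, 22]]


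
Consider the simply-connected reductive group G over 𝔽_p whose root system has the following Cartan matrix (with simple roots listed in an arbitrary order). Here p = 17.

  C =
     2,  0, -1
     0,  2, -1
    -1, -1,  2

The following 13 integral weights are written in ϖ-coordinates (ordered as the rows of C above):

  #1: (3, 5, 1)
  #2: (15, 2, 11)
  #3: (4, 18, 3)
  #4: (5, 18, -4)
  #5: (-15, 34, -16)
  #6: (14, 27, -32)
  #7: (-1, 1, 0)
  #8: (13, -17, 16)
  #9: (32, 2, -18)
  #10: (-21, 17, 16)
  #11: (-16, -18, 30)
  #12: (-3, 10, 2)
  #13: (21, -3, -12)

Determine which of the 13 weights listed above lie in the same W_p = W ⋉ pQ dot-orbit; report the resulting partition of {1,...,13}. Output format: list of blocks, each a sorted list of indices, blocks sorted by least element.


Root system A_3: the 3×3 matrix C matches after relabeling.

Ā_17 reps of the 13 weights (A_3, coords as presented):

  [1] (4, 6, 2)
  [2] (2, 11, 1)
  [3] (4, 6, 2)
  [4] (2, 11, 1)
  [5] (2, 11, 1)
  [6] (2, 11, 1)
  [7] (0, 2, 1)
  [8] (0, 2, 1)
  [9] (0, 2, 1)
  [10] (0, 2, 1)
  [11] (0, 2, 1)
  [12] (2, 11, 1)
  [13] (4, 6, 2)

3 distinct reps among the 13 weights ⇒ 3 W_17-linkage classes:

[[1, 3, 13], [2, 4, 5, 6, 12], [7, 8, 9, 10, 11]]


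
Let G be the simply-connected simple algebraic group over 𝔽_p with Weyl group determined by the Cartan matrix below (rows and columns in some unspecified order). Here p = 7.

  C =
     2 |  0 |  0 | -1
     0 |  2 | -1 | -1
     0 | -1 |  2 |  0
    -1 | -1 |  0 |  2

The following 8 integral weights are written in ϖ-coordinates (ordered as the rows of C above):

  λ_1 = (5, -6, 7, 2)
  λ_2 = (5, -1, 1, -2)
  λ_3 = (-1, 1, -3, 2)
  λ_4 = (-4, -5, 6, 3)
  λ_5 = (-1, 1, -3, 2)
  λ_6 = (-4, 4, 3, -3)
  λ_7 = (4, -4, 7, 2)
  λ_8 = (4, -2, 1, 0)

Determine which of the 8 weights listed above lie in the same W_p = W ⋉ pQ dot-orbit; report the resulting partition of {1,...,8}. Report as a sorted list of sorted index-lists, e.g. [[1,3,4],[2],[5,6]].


Dynkin diagram of C (from the 6 off-diagonal −1 entries): A_4.

λ_j+ρ reflected into Ā_7 (⟨·,θ^∨⟩≤7); 4-tuples as given:

  1: (1, 1, 2, 1)
  2: (5, 1, 1, 0)
  3: (0, 0, 2, 3)
  4: (0, 1, 3, 3)
  5: (0, 0, 2, 3)
  6: (0, 0, 2, 3)
  7: (0, 1, 1, 1)
  8: (5, 1, 1, 0)

5 distinct reps among the 8 weights ⇒ 5 W_7-linkage classes:

[[1], [2, 8], [3, 5, 6], [4], [7]]


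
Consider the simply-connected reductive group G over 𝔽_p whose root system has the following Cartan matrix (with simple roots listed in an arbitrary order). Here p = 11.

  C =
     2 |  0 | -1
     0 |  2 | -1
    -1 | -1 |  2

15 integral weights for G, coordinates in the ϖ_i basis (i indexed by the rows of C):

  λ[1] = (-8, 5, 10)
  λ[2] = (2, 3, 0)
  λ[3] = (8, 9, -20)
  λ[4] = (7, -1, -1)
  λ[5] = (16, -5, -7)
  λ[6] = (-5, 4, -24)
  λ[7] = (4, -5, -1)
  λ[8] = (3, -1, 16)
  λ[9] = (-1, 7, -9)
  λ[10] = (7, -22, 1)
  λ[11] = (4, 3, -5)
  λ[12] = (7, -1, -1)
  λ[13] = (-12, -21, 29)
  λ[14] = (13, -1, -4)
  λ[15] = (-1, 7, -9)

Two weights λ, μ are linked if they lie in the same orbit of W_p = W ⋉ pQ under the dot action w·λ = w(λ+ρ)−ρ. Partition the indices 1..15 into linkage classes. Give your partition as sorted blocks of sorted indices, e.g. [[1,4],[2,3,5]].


C ↔ A_3 under row/col permutation; |W(A_3)| = 24.

Alcove-folded reps (p=11, 15 weights, presented ϖ-order):

  [1] (1, 0, 4);  [2] (3, 4, 1);  [3] (2, 1, 0);  [4] (8, 0, 0);  [5] (1, 0, 4);  [6] (1, 0, 4);  [7] (1, 0, 4);  [8] (0, 4, 1);  [9] (8, 0, 0);  [10] (1, 8, 0);  [11] (1, 0, 4);  [12] (8, 0, 0);  [13] (1, 8, 0);  [14] (8, 0, 0);  [15] (8, 0, 0)

Linkage partition of the 15 weights (6 classes, p=11):

[[1, 5, 6, 7, 11], [2], [3], [4, 9, 12, 14, 15], [8], [10, 13]]


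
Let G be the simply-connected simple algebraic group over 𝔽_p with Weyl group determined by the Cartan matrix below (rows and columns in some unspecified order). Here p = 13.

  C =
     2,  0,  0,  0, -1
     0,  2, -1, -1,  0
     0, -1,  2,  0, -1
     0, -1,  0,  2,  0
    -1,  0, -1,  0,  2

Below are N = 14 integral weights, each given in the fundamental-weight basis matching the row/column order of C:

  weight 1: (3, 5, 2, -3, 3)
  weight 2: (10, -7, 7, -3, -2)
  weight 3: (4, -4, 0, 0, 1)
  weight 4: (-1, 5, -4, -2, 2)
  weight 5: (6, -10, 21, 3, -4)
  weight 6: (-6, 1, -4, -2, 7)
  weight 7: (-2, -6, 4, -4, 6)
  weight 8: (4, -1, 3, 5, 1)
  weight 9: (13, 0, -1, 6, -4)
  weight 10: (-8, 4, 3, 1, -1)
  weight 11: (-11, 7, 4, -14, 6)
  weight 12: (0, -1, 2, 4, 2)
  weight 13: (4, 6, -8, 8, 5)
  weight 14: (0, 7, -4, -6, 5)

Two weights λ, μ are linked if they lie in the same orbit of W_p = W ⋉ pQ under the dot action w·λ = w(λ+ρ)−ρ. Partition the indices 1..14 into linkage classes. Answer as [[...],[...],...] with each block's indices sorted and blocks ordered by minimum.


A_5 Cartan matrix, 5 simple roots permuted; ρ=(1,1,1,1,1).

Folding the 14 weights λ_j+ρ into Ā_13 (reps in the given 5-coord order):

  [1] (0, 2, 3, 2, 4) · [2] (5, 1, 1, 1, 0) · [3] (5, 1, 1, 1, 0) · [4] (0, 2, 3, 1, 0) · [5] (1, 4, 0, 0, 5) · [6] (5, 1, 1, 1, 0) · [7] (1, 0, 3, 5, 3) · [8] (1, 0, 4, 2, 2) · [9] (5, 1, 1, 1, 0) · [10] (0, 2, 3, 2, 4) · [11] (0, 2, 3, 1, 0) · [12] (1, 0, 3, 5, 3) · [13] (1, 0, 4, 2, 2) · [14] (1, 0, 3, 5, 3)

6 distinct reps among the 14 weights ⇒ 6 W_13-linkage classes:

[[1, 10], [2, 3, 6, 9], [4, 11], [5], [7, 12, 14], [8, 13]]


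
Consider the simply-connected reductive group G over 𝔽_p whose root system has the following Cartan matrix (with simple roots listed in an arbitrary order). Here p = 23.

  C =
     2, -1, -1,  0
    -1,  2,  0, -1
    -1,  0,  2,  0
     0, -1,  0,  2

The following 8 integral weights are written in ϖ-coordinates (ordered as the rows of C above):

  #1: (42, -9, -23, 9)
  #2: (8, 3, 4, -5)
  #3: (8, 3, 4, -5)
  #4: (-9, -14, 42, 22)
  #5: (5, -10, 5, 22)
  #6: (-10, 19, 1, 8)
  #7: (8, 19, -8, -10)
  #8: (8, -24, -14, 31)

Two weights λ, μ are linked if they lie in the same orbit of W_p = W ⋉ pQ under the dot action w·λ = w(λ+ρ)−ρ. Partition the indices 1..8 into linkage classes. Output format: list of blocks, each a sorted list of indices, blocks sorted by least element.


Root system A_4: the 4×4 matrix C matches after relabeling.

Folding the 8 weights λ_j+ρ into Ā_23 (reps in the given 4-coord order):

    λ_1 → (1, 12, 0, 8)
    λ_2 → (9, 0, 5, 4)
    λ_3 → (9, 0, 5, 4)
    λ_4 → (1, 12, 0, 8)
    λ_5 → (3, 6, 0, 11)
    λ_6 → (2, 11, 1, 3)
    λ_7 → (2, 11, 1, 3)
    λ_8 → (9, 0, 5, 4)

Grouping the 8 weights by Ā_23-representative: 4 linkage classes.

[[1, 4], [2, 3, 8], [5], [6, 7]]


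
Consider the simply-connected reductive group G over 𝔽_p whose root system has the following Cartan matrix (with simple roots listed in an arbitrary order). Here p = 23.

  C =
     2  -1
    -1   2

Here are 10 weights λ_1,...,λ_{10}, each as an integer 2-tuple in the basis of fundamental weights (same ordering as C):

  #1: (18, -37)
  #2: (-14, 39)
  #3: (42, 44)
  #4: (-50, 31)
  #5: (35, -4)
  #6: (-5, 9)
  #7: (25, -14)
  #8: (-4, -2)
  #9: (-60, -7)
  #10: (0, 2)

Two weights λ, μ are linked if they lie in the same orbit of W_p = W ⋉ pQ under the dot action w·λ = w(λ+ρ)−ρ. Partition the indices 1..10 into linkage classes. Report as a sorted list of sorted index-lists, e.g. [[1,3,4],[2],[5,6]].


A_2 Cartan matrix, 2 simple roots permuted; ρ=(1,1).

λ_j+ρ reflected into Ā_23 (⟨·,θ^∨⟩≤23); 2-tuples as given:

  λ_1+ρ ↦ (4, 6)
  λ_2+ρ ↦ (4, 6)
  λ_3+ρ ↦ (1, 3)
  λ_4+ρ ↦ (3, 6)
  λ_5+ρ ↦ (10, 10)
  λ_6+ρ ↦ (4, 6)
  λ_7+ρ ↦ (10, 10)
  λ_8+ρ ↦ (1, 3)
  λ_9+ρ ↦ (4, 6)
  λ_10+ρ ↦ (1, 3)

Grouping the 10 weights by Ā_23-representative: 4 linkage classes.

[[1, 2, 6, 9], [3, 8, 10], [4], [5, 7]]


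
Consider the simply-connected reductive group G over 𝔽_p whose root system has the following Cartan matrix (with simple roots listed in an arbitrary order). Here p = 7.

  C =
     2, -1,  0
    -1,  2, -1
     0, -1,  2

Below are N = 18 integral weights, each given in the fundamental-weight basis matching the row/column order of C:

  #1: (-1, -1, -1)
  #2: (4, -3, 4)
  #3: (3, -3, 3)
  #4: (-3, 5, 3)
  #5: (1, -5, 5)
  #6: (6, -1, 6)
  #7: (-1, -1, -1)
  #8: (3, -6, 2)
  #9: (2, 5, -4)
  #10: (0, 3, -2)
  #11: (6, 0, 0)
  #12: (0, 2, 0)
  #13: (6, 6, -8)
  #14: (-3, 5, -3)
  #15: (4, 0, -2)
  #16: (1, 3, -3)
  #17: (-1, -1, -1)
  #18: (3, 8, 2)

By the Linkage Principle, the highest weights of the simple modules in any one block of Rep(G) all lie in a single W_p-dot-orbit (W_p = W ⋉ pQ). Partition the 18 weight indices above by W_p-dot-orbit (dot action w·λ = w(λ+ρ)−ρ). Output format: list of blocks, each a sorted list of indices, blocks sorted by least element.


C ↔ A_3 under row/col permutation; |W(A_3)| = 24.

W_7-reps of the 18 weights in Ā_7 (same 3-coord order as C):

    λ_1 → (0, 0, 0)
    λ_2 → (2, 2, 2)
    λ_3 → (2, 2, 2)
    λ_4 → (1, 3, 1)
    λ_5 → (2, 2, 2)
    λ_6 → (0, 0, 0)
    λ_7 → (0, 0, 0)
    λ_8 → (1, 2, 2)
    λ_9 → (1, 3, 1)
    λ_10 → (1, 3, 1)
    λ_11 → (5, 0, 1)
    λ_12 → (1, 3, 1)
    λ_13 → (0, 0, 0)
    λ_14 → (2, 2, 2)
    λ_15 → (5, 0, 1)
    λ_16 → (2, 2, 2)
    λ_17 → (0, 0, 0)
    λ_18 → (1, 2, 2)

Grouping the 18 weights by Ā_7-representative: 5 linkage classes.

[[1, 6, 7, 13, 17], [2, 3, 5, 14, 16], [4, 9, 10, 12], [8, 18], [11, 15]]


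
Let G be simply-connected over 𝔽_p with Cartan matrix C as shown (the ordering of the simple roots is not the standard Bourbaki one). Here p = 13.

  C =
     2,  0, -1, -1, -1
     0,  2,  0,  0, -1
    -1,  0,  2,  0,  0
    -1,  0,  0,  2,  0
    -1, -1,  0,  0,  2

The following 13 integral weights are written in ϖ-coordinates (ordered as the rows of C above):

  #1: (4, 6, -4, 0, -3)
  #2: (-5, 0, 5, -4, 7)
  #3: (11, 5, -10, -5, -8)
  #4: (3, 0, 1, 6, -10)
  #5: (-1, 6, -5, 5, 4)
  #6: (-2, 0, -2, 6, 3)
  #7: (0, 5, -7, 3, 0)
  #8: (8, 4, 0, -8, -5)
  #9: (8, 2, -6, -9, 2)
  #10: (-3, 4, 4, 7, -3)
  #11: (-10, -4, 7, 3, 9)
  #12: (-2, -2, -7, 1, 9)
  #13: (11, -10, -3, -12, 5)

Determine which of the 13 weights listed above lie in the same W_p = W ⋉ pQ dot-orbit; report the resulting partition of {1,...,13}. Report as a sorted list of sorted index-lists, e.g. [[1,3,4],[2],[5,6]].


Root system D_5: the 5×5 matrix C matches after relabeling.

Alcove-folded reps (p=13, 13 weights, presented ϖ-order):

  [1] (0, 5, 3, 1, 2);  [2] (2, 1, 1, 4, 1);  [3] (2, 1, 1, 4, 1);  [4] (2, 4, 1, 0, 2);  [5] (0, 2, 1, 1, 4);  [6] (1, 1, 1, 5, 2);  [7] (0, 2, 1, 1, 4);  [8] (1, 1, 1, 5, 2);  [9] (2, 1, 1, 4, 1);  [10] (2, 1, 1, 4, 1);  [11] (1, 1, 1, 5, 2);  [12] (1, 1, 1, 5, 2);  [13] (2, 1, 1, 4, 1)

These 13 weights hit 5 W_13-dot-orbits; sizes (1, 5, 1, 2, 4):

[[1], [2, 3, 9, 10, 13], [4], [5, 7], [6, 8, 11, 12]]


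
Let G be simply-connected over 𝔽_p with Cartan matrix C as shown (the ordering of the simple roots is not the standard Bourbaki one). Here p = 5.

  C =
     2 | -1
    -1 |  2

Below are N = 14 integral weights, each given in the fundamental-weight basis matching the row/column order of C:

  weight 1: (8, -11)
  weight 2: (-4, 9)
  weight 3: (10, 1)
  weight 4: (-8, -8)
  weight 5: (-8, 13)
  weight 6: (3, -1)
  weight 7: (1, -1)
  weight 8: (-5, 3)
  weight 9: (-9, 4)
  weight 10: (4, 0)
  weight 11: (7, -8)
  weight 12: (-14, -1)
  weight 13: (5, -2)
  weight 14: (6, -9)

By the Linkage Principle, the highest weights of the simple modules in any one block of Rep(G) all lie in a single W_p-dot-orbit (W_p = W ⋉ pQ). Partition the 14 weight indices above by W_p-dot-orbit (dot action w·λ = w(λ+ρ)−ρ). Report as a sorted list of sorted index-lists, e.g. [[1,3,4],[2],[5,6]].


C ↔ A_2 under row/col permutation; |W(A_2)| = 6.

W_5-reps of the 14 weights in Ā_5 (same 2-coord order as C):

  λ_1 → (4, 0)
  λ_2 → (2, 0)
  λ_3 → (2, 2)
  λ_4 → (2, 2)
  λ_5 → (2, 2)
  λ_6 → (4, 0)
  λ_7 → (2, 0)
  λ_8 → (4, 0)
  λ_9 → (2, 0)
  λ_10 → (4, 0)
  λ_11 → (2, 2)
  λ_12 → (2, 0)
  λ_13 → (4, 0)
  λ_14 → (2, 2)

The 14 indices split into 3 linkage classes (same alcove rep ⇔ same W_5-dot-orbit):

[[1, 6, 8, 10, 13], [2, 7, 9, 12], [3, 4, 5, 11, 14]]


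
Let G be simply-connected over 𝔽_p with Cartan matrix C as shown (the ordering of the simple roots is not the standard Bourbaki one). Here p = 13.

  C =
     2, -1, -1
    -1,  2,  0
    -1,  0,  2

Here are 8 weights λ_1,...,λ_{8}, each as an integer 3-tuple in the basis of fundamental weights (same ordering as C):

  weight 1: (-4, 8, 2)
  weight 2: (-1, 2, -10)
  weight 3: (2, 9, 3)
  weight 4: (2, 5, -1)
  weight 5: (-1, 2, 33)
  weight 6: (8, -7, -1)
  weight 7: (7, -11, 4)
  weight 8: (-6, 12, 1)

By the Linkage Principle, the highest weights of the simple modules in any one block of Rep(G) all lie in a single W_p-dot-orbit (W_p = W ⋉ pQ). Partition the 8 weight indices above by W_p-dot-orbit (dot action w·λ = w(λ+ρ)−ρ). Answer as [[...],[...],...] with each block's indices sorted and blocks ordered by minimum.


Dynkin diagram of C (from the 4 off-diagonal −1 entries): A_3.

Ā_13 reps of the 8 weights (A_3, coords as presented):

  [1] (3, 6, 0) · [2] (3, 6, 0) · [3] (3, 6, 0) · [4] (3, 6, 0) · [5] (2, 8, 3) · [6] (3, 6, 0) · [7] (2, 8, 3) · [8] (2, 8, 3)

Linkage partition of the 8 weights (2 classes, p=13):

[[1, 2, 3, 4, 6], [5, 7, 8]]


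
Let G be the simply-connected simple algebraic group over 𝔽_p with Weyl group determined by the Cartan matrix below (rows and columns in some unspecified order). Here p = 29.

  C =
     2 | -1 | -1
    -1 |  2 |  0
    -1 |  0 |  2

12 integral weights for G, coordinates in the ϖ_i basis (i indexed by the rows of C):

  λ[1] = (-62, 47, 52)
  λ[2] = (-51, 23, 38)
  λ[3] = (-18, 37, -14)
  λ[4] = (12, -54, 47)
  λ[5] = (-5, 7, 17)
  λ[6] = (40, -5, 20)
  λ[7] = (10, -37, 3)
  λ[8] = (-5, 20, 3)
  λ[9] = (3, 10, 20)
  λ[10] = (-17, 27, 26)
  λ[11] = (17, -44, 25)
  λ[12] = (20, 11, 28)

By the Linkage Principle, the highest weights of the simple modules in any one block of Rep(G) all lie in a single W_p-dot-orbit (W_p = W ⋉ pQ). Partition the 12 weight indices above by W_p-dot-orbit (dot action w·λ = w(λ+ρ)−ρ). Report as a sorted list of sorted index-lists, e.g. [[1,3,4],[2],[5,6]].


Dynkin diagram of C (from the 4 off-diagonal −1 entries): A_3.

Ā_29 reps of the 12 weights (A_3, coords as presented):

    λ_1+ρ ↦ (3, 5, 10)
    λ_2+ρ ↦ (3, 5, 10)
    λ_3+ρ ↦ (12, 1, 8)
    λ_4+ρ ↦ (3, 5, 10)
    λ_5+ρ ↦ (4, 4, 14)
    λ_6+ρ ↦ (4, 17, 0)
    λ_7+ρ ↦ (4, 4, 14)
    λ_8+ρ ↦ (4, 17, 0)
    λ_9+ρ ↦ (4, 4, 14)
    λ_10+ρ ↦ (16, 2, 1)
    λ_11+ρ ↦ (11, 3, 14)
    λ_12+ρ ↦ (4, 17, 0)

These 12 weights hit 6 W_29-dot-orbits; sizes (3, 1, 3, 3, 1, 1):

[[1, 2, 4], [3], [5, 7, 9], [6, 8, 12], [10], [11]]


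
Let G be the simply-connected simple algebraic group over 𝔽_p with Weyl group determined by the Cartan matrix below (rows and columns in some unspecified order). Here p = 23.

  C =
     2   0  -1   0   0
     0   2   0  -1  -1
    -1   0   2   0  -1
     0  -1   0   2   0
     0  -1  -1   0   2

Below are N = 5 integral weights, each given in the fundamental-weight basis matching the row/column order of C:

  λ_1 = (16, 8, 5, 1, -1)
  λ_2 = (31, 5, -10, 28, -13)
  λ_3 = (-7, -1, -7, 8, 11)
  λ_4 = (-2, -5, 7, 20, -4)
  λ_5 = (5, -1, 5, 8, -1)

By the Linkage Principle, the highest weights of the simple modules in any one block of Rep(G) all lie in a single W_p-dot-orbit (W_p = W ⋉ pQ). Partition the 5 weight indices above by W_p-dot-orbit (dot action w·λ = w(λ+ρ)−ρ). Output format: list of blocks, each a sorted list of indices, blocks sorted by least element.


Cartan matrix: type A_5 (|W|=720); un-permuting the 5 rows.

Ā_23 reps of the 5 weights (A_5, coords as presented):

  1: (6, 0, 6, 9, 0) · 2: (6, 0, 6, 9, 0) · 3: (6, 0, 6, 9, 0) · 4: (1, 3, 0, 14, 4) · 5: (6, 0, 6, 9, 0)

2 distinct reps among the 5 weights ⇒ 2 W_23-linkage classes:

[[1, 2, 3, 5], [4]]
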